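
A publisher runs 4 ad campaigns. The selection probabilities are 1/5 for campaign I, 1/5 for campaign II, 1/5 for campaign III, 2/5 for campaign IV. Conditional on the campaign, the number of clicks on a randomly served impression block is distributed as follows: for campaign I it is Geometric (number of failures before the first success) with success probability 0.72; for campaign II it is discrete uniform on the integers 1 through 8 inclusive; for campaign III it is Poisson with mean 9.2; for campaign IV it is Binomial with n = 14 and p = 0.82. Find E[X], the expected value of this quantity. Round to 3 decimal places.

7.410

Component means — I: 0.388889; II: 4.5; III: 9.2; IV: 11.48.
E[X] = 0.2·0.388889 + 0.2·4.5 + 0.2·9.2 + 0.4·11.48 = 7.40978.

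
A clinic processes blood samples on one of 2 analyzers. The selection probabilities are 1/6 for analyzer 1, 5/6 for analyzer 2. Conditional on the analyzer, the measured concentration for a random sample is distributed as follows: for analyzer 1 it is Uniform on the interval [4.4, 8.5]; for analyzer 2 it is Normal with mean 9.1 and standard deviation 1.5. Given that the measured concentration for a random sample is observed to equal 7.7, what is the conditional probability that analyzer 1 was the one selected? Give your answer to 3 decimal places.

0.221

Likelihoods f(7.7 | ·): 1: 0.243902; 2: 0.172052.
Posterior ∝ prior × likelihood. Numerator for 1: 0.166667·0.243902 = 0.0406504.
Normalizing constant: 0.166667·0.243902 + 0.833333·0.172052 = 0.184027.
P(1 | observation) = 0.0406504 / 0.184027 = 0.220894.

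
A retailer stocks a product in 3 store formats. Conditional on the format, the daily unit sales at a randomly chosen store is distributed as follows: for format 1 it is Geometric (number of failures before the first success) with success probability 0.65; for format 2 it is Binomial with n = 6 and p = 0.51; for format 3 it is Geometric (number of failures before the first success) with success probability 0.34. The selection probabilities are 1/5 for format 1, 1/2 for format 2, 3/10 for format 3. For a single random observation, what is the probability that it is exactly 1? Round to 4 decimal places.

0.1560

Conditional on each format, P(X = 1): 1: 0.2275; 2: 0.0864374; 3: 0.2244.
By total probability, P(X = 1) = 0.2·0.2275 + 0.5·0.0864374 + 0.3·0.2244 = 0.156039.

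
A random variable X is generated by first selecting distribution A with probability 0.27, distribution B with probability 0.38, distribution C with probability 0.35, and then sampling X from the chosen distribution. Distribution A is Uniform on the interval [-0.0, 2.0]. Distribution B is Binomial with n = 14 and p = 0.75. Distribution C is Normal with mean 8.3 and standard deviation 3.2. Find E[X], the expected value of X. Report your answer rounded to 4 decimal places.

Component means — A: 1; B: 10.5; C: 8.3.
E[X] = 0.27·1 + 0.38·10.5 + 0.35·8.3 = 7.165.

7.1650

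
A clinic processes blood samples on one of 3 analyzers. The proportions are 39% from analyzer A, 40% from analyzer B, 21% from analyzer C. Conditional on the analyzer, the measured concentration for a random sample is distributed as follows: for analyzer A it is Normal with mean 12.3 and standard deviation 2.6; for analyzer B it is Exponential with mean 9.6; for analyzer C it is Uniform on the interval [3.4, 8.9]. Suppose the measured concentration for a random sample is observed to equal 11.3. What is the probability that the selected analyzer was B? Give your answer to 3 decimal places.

Likelihoods f(11.3 | ·): A: 0.1425; B: 0.0321017; C: 0.
Posterior ∝ prior × likelihood. Numerator for B: 0.4·0.0321017 = 0.0128407.
Normalizing constant: 0.39·0.1425 + 0.4·0.0321017 + 0.21·0 = 0.0684156.
P(B | observation) = 0.0128407 / 0.0684156 = 0.187686.

0.188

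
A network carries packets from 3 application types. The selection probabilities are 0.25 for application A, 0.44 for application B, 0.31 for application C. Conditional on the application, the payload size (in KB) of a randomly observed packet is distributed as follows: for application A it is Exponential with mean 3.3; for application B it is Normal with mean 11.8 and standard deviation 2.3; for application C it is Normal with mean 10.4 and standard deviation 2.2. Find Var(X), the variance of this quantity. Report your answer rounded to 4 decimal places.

18.6721

Per component, A: μ=3.3, E[X²]=21.78; B: μ=11.8, E[X²]=144.53; C: μ=10.4, E[X²]=113.
E[X] = 0.25·3.3 + 0.44·11.8 + 0.31·10.4 = 9.241.
E[X²] = 0.25·21.78 + 0.44·144.53 + 0.31·113 = 104.068.
Var(X) = E[X²] − (E[X])² = 104.068 − 85.3961 = 18.6721.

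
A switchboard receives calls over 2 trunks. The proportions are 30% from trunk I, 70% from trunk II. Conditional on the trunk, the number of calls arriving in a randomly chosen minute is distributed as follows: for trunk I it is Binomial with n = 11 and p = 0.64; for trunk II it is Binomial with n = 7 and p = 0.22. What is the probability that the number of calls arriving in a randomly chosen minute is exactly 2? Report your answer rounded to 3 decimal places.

Conditional on each trunk, P(X = 2): I: 0.00228794; II: 0.293452.
By total probability, P(X = 2) = 0.3·0.00228794 + 0.7·0.293452 = 0.206103.

0.206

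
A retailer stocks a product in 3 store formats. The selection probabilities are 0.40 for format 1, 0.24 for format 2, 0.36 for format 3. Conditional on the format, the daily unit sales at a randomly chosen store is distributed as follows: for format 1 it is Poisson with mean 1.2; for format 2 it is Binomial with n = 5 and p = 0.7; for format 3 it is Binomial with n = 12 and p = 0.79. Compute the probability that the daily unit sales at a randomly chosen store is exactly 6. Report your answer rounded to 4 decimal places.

Conditional on each format, P(X = 6): 1: 0.00124911; 2: 0; 3: 0.0192642.
By total probability, P(X = 6) = 0.4·0.00124911 + 0.24·0 + 0.36·0.0192642 = 0.00743475.

0.0074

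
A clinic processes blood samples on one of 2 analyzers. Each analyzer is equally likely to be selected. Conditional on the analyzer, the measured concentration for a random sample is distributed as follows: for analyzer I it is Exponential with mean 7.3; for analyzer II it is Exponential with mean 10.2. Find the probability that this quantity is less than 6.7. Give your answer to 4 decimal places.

0.5411

Conditional on each analyzer, P(X < 6.7): I: 0.600607; II: 0.481525.
By total probability, P(X < 6.7) = 0.5·0.600607 + 0.5·0.481525 = 0.541066.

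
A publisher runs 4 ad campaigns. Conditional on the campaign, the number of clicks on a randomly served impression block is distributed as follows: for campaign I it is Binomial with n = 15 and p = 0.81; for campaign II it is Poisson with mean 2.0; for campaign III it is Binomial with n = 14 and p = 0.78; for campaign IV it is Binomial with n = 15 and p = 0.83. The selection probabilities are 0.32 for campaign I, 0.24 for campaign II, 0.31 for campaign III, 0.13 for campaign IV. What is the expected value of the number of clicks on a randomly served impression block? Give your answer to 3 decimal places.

9.372

Component means — I: 12.15; II: 2; III: 10.92; IV: 12.45.
E[X] = 0.32·12.15 + 0.24·2 + 0.31·10.92 + 0.13·12.45 = 9.3717.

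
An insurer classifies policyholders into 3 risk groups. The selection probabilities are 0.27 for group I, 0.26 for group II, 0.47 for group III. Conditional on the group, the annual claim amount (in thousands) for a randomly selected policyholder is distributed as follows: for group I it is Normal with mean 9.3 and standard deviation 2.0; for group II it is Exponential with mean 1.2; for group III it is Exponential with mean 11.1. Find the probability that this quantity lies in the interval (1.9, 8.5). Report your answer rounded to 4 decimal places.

Conditional on each group, P(1.9 < X < 8.5): I: 0.34447; II: 0.204451; III: 0.3777.
By total probability, P(1.9 < X < 8.5) = 0.27·0.34447 + 0.26·0.204451 + 0.47·0.3777 = 0.323683.

0.3237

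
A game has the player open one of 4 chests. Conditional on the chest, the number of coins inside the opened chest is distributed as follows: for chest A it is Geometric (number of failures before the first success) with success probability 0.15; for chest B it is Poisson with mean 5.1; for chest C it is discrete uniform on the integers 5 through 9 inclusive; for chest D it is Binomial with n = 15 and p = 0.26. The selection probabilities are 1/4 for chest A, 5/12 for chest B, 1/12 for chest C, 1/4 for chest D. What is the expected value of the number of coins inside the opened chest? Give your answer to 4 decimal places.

5.1000

Component means — A: 5.66667; B: 5.1; C: 7; D: 3.9.
E[X] = 0.25·5.66667 + 0.416667·5.1 + 0.0833333·7 + 0.25·3.9 = 5.1.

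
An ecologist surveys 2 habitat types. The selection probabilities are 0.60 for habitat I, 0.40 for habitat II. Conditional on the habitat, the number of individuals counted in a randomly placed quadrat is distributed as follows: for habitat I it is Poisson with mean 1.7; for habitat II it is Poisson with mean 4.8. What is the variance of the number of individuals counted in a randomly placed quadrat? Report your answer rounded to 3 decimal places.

Per component, I: μ=1.7, E[X²]=4.59; II: μ=4.8, E[X²]=27.84.
E[X] = 0.6·1.7 + 0.4·4.8 = 2.94.
E[X²] = 0.6·4.59 + 0.4·27.84 = 13.89.
Var(X) = E[X²] − (E[X])² = 13.89 − 8.6436 = 5.2464.

5.246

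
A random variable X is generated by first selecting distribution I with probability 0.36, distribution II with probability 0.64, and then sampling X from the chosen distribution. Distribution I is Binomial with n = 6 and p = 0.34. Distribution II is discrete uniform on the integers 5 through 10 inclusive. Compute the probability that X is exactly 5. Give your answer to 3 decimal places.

Conditional on each component, P(X = 5): I: 0.0179924; II: 0.166667.
By total probability, P(X = 5) = 0.36·0.0179924 + 0.64·0.166667 = 0.113144.

0.113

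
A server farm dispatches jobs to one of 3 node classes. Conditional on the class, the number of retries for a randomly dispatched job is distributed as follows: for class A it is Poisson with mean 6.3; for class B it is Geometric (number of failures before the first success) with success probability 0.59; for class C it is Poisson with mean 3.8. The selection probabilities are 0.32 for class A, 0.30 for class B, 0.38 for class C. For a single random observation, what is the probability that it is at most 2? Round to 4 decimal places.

Conditional on each class, P(X ≤ 2): A: 0.0498465; B: 0.931079; C: 0.268897.
By total probability, P(X ≤ 2) = 0.32·0.0498465 + 0.3·0.931079 + 0.38·0.268897 = 0.397455.

0.3975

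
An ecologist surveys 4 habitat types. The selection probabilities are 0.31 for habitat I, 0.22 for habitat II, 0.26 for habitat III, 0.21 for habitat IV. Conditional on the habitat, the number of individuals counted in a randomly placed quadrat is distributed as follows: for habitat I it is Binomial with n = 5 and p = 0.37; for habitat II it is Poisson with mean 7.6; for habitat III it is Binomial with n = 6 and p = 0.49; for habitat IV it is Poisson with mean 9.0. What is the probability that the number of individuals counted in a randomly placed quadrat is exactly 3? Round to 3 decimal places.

0.155

Conditional on each habitat, P(X = 3): I: 0.201042; II: 0.0366144; III: 0.312125; IV: 0.0149943.
By total probability, P(X = 3) = 0.31·0.201042 + 0.22·0.0366144 + 0.26·0.312125 + 0.21·0.0149943 = 0.154679.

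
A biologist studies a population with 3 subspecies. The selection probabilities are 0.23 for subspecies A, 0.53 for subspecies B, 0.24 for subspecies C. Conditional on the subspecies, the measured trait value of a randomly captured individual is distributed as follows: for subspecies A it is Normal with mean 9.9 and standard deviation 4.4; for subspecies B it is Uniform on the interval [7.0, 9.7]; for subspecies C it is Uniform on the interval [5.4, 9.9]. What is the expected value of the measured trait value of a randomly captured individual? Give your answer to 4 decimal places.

8.5385

Component means — A: 9.9; B: 8.35; C: 7.65.
E[X] = 0.23·9.9 + 0.53·8.35 + 0.24·7.65 = 8.5385.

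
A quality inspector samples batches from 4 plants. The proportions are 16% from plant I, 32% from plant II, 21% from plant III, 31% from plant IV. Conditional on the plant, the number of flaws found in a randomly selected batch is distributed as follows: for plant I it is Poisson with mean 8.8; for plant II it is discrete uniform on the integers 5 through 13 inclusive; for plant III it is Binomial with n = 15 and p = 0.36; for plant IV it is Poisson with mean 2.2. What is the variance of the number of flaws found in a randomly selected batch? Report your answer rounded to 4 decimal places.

13.6247

Per component, I: μ=8.8, E[X²]=86.24; II: μ=9, E[X²]=87.6667; III: μ=5.4, E[X²]=32.616; IV: μ=2.2, E[X²]=7.04.
E[X] = 0.16·8.8 + 0.32·9 + 0.21·5.4 + 0.31·2.2 = 6.104.
E[X²] = 0.16·86.24 + 0.32·87.6667 + 0.21·32.616 + 0.31·7.04 = 50.8835.
Var(X) = E[X²] − (E[X])² = 50.8835 − 37.2588 = 13.6247.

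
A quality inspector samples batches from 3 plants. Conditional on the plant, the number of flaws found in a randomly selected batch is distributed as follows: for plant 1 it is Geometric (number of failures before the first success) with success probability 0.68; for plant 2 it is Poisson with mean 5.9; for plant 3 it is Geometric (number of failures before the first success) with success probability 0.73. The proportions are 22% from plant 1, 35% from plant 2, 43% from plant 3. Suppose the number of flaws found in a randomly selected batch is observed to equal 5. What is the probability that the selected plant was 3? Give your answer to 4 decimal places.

Likelihoods P(X=5 | ·): 1: 0.0022817; 2: 0.163208; 3: 0.00104747.
Posterior ∝ prior × likelihood. Numerator for 3: 0.43·0.00104747 = 0.000450412.
Normalizing constant: 0.22·0.0022817 + 0.35·0.163208 + 0.43·0.00104747 = 0.0580752.
P(3 | observation) = 0.000450412 / 0.0580752 = 0.00775567.

0.0078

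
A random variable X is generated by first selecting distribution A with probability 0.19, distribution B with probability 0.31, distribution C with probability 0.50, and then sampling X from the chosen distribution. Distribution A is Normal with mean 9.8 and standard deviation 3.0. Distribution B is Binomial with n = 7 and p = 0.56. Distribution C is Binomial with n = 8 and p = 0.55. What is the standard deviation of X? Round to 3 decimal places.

2.842

Per component, A: μ=9.8, E[X²]=105.04; B: μ=3.92, E[X²]=17.0912; C: μ=4.4, E[X²]=21.34.
E[X] = 0.19·9.8 + 0.31·3.92 + 0.5·4.4 = 5.2772.
E[X²] = 0.19·105.04 + 0.31·17.0912 + 0.5·21.34 = 35.9259.
Var(X) = E[X²] − (E[X])² = 35.9259 − 27.8488 = 8.07703.
SD(X) = √8.07703 = 2.84201.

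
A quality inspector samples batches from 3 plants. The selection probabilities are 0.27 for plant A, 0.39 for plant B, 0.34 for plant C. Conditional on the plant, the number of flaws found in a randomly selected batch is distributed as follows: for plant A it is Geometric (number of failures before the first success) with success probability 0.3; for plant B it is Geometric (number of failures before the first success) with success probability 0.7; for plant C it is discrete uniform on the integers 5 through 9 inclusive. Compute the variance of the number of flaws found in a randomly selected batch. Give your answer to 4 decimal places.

11.1262

Per component, A: μ=2.33333, E[X²]=13.2222; B: μ=0.428571, E[X²]=0.795918; C: μ=7, E[X²]=51.
E[X] = 0.27·2.33333 + 0.39·0.428571 + 0.34·7 = 3.17714.
E[X²] = 0.27·13.2222 + 0.39·0.795918 + 0.34·51 = 21.2204.
Var(X) = E[X²] − (E[X])² = 21.2204 − 10.0942 = 11.1262.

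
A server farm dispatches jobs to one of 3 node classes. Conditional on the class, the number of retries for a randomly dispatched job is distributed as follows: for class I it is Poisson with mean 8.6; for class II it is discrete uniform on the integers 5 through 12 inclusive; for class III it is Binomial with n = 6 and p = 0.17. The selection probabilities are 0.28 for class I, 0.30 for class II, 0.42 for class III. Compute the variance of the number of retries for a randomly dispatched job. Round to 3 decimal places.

18.146

Per component, I: μ=8.6, E[X²]=82.56; II: μ=8.5, E[X²]=77.5; III: μ=1.02, E[X²]=1.887.
E[X] = 0.28·8.6 + 0.3·8.5 + 0.42·1.02 = 5.3864.
E[X²] = 0.28·82.56 + 0.3·77.5 + 0.42·1.887 = 47.1593.
Var(X) = E[X²] − (E[X])² = 47.1593 − 29.0133 = 18.146.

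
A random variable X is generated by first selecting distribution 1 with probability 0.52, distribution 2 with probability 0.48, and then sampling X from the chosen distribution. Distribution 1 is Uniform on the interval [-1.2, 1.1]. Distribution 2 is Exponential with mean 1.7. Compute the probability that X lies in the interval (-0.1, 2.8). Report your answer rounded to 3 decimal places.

Conditional on each component, P(-0.1 < X < 2.8): 1: 0.521739; 2: 0.807384.
By total probability, P(-0.1 < X < 2.8) = 0.52·0.521739 + 0.48·0.807384 = 0.658849.

0.659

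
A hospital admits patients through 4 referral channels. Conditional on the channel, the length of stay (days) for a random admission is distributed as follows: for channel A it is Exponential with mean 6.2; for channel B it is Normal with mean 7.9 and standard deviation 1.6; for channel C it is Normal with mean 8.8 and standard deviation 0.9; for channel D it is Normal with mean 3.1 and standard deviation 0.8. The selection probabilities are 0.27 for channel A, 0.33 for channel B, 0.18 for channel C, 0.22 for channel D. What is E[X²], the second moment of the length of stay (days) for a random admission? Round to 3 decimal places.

For each component E[X²] = Var + (mean)², giving A: 76.88; B: 64.97; C: 78.25; D: 10.25.
Overall E[X²] = 0.27·76.88 + 0.33·64.97 + 0.18·78.25 + 0.22·10.25 = 58.5377.

58.538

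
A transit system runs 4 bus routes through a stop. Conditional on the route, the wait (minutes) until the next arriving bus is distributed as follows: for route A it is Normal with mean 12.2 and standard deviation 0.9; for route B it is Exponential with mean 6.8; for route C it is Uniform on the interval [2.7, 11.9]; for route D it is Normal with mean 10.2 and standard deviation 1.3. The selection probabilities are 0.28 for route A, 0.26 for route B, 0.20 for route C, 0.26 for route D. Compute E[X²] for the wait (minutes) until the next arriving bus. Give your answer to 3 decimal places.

For each component E[X²] = Var + (mean)², giving A: 149.65; B: 92.48; C: 60.3433; D: 105.73.
Overall E[X²] = 0.28·149.65 + 0.26·92.48 + 0.2·60.3433 + 0.26·105.73 = 105.505.

105.505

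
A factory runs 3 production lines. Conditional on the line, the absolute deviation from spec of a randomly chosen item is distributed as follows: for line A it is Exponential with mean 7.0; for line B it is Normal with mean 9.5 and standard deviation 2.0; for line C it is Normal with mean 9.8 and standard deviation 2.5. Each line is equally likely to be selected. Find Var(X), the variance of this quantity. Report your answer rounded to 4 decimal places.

21.3256

Per component, A: μ=7, E[X²]=98; B: μ=9.5, E[X²]=94.25; C: μ=9.8, E[X²]=102.29.
E[X] = 0.333333·7 + 0.333333·9.5 + 0.333333·9.8 = 8.76667.
E[X²] = 0.333333·98 + 0.333333·94.25 + 0.333333·102.29 = 98.18.
Var(X) = E[X²] − (E[X])² = 98.18 − 76.8544 = 21.3256.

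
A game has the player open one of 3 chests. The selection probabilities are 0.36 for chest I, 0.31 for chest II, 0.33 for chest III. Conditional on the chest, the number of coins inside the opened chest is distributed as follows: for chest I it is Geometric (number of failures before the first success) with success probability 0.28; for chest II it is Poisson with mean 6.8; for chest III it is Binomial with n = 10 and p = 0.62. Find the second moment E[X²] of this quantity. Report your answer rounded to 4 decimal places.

35.5916

For each component E[X²] = Var + (mean)², giving I: 15.7959; II: 53.04; III: 40.796.
Overall E[X²] = 0.36·15.7959 + 0.31·53.04 + 0.33·40.796 = 35.5916.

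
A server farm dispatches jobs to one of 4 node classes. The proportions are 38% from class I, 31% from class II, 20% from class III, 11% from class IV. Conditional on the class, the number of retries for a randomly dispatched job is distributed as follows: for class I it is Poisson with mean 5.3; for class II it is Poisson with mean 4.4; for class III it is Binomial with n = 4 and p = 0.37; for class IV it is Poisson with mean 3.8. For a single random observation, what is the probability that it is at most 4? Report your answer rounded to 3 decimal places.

Conditional on each class, P(X ≤ 4): I: 0.389518; II: 0.551184; III: 1; IV: 0.667844.
By total probability, P(X ≤ 4) = 0.38·0.389518 + 0.31·0.551184 + 0.2·1 + 0.11·0.667844 = 0.592347.

0.592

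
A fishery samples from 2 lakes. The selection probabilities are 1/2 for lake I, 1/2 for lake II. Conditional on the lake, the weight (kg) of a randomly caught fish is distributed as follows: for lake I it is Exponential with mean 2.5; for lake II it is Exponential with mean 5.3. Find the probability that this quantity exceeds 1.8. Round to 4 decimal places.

Conditional on each lake, P(X > 1.8): I: 0.486752; II: 0.712039.
By total probability, P(X > 1.8) = 0.5·0.486752 + 0.5·0.712039 = 0.599396.

0.5994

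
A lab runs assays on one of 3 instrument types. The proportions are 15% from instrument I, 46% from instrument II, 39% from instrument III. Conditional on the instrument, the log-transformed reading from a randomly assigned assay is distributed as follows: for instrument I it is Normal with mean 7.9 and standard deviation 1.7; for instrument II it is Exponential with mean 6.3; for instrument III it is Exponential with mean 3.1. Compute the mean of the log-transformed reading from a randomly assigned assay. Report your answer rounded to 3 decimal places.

5.292

Component means — I: 7.9; II: 6.3; III: 3.1.
E[X] = 0.15·7.9 + 0.46·6.3 + 0.39·3.1 = 5.292.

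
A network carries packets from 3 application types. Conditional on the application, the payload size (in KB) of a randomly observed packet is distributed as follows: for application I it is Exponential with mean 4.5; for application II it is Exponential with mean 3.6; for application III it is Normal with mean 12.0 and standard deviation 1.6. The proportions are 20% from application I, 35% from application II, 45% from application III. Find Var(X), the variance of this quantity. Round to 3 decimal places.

25.970

Per component, I: μ=4.5, E[X²]=40.5; II: μ=3.6, E[X²]=25.92; III: μ=12, E[X²]=146.56.
E[X] = 0.2·4.5 + 0.35·3.6 + 0.45·12 = 7.56.
E[X²] = 0.2·40.5 + 0.35·25.92 + 0.45·146.56 = 83.124.
Var(X) = E[X²] − (E[X])² = 83.124 − 57.1536 = 25.9704.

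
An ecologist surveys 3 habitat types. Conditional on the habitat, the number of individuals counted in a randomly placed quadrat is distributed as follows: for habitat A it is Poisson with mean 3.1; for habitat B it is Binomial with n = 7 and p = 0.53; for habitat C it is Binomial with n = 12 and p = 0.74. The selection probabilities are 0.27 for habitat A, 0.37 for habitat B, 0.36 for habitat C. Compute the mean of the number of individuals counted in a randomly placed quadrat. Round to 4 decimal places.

Component means — A: 3.1; B: 3.71; C: 8.88.
E[X] = 0.27·3.1 + 0.37·3.71 + 0.36·8.88 = 5.4065.

5.4065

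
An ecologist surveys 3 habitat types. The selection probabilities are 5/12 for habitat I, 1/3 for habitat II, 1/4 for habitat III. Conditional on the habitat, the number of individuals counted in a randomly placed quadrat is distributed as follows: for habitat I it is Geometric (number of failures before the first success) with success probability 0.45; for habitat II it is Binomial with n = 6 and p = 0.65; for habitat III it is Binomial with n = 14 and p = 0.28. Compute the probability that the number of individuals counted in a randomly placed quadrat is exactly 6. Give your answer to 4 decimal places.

0.0565

Conditional on each habitat, P(X = 6): I: 0.0124563; II: 0.0754189; III: 0.104511.
By total probability, P(X = 6) = 0.416667·0.0124563 + 0.333333·0.0754189 + 0.25·0.104511 = 0.0564576.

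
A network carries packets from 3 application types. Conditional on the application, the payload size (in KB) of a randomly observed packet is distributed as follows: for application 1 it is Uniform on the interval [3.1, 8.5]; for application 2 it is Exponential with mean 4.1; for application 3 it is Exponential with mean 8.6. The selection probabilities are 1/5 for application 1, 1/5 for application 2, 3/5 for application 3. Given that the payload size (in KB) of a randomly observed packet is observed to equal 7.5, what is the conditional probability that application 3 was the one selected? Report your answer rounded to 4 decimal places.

Likelihoods f(7.5 | ·): 1: 0.185185; 2: 0.0391539; 3: 0.0486134.
Posterior ∝ prior × likelihood. Numerator for 3: 0.6·0.0486134 = 0.0291681.
Normalizing constant: 0.2·0.185185 + 0.2·0.0391539 + 0.6·0.0486134 = 0.0740359.
P(3 | observation) = 0.0291681 / 0.0740359 = 0.393972.

0.3940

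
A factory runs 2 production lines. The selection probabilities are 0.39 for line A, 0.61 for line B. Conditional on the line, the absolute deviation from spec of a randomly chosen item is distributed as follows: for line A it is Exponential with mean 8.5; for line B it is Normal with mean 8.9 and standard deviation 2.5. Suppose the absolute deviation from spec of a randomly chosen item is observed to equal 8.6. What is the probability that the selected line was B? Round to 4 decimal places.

0.8528

Likelihoods f(8.6 | ·): A: 0.0427737; B: 0.158432.
Posterior ∝ prior × likelihood. Numerator for B: 0.61·0.158432 = 0.0966436.
Normalizing constant: 0.39·0.0427737 + 0.61·0.158432 = 0.113325.
P(B | observation) = 0.0966436 / 0.113325 = 0.852798.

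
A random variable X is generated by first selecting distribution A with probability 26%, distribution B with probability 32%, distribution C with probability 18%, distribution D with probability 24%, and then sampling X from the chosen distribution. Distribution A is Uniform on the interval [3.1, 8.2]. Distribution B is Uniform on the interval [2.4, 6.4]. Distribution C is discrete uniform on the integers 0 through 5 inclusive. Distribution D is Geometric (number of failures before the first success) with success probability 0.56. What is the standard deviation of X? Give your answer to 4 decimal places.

2.2937

Per component, A: μ=5.65, E[X²]=34.09; B: μ=4.4, E[X²]=20.6933; C: μ=2.5, E[X²]=9.16667; D: μ=0.785714, E[X²]=2.02041.
E[X] = 0.26·5.65 + 0.32·4.4 + 0.18·2.5 + 0.24·0.785714 = 3.51557.
E[X²] = 0.26·34.09 + 0.32·20.6933 + 0.18·9.16667 + 0.24·2.02041 = 17.6202.
Var(X) = E[X²] − (E[X])² = 17.6202 − 12.3592 = 5.26092.
SD(X) = √5.26092 = 2.29367.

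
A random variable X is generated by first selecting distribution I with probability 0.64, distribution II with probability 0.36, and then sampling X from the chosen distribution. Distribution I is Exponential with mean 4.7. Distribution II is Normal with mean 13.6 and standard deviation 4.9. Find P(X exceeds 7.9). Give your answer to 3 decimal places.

0.435

Conditional on each component, P(X > 7.9): I: 0.186215; II: 0.877639.
By total probability, P(X > 7.9) = 0.64·0.186215 + 0.36·0.877639 = 0.435128.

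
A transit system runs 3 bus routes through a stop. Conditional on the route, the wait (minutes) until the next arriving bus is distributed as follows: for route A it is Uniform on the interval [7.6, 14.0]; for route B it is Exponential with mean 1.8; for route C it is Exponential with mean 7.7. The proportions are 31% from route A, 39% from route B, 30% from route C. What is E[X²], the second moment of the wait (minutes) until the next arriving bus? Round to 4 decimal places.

For each component E[X²] = Var + (mean)², giving A: 120.053; B: 6.48; C: 118.58.
Overall E[X²] = 0.31·120.053 + 0.39·6.48 + 0.3·118.58 = 75.3177.

75.3177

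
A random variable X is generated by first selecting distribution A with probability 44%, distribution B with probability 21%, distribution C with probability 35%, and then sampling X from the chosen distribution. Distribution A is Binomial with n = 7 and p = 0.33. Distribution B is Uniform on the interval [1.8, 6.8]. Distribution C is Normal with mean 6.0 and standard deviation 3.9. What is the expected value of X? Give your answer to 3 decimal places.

Component means — A: 2.31; B: 4.3; C: 6.
E[X] = 0.44·2.31 + 0.21·4.3 + 0.35·6 = 4.0194.

4.019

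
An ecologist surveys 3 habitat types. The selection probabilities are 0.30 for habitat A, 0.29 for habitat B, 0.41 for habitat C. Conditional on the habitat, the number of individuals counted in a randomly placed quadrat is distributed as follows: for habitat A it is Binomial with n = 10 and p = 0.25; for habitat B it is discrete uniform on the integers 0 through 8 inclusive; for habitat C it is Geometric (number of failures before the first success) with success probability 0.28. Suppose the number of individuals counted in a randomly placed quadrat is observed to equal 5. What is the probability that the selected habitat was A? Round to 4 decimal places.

0.2435

Likelihoods P(X=5 | ·): A: 0.0583992; B: 0.111111; C: 0.0541777.
Posterior ∝ prior × likelihood. Numerator for A: 0.3·0.0583992 = 0.0175198.
Normalizing constant: 0.3·0.0583992 + 0.29·0.111111 + 0.41·0.0541777 = 0.0719548.
P(A | observation) = 0.0175198 / 0.0719548 = 0.243483.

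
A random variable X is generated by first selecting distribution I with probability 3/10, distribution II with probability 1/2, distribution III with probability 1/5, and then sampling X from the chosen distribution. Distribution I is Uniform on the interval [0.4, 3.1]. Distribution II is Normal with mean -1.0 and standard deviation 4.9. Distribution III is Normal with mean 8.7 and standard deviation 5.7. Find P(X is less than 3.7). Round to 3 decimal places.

Conditional on each component, P(X < 3.7): I: 1; II: 0.831267; III: 0.190191.
By total probability, P(X < 3.7) = 0.3·1 + 0.5·0.831267 + 0.2·0.190191 = 0.753672.

0.754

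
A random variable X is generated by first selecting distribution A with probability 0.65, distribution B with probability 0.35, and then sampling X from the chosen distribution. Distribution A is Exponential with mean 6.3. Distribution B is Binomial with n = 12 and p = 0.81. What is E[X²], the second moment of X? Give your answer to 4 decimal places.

85.3108

For each component E[X²] = Var + (mean)², giving A: 79.38; B: 96.3252.
Overall E[X²] = 0.65·79.38 + 0.35·96.3252 = 85.3108.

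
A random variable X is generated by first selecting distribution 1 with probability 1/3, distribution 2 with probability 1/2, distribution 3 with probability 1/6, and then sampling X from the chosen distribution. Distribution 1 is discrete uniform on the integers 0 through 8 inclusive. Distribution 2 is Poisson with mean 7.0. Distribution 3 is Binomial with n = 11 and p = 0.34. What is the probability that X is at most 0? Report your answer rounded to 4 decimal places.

Conditional on each component, P(X ≤ 0): 1: 0.111111; 2: 0.000911882; 3: 0.010351.
By total probability, P(X ≤ 0) = 0.333333·0.111111 + 0.5·0.000911882 + 0.166667·0.010351 = 0.0392181.

0.0392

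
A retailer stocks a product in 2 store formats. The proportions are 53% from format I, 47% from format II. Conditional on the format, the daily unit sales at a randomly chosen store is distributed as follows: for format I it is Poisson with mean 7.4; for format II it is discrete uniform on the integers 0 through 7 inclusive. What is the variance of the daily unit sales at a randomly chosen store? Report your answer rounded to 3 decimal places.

10.178

Per component, I: μ=7.4, E[X²]=62.16; II: μ=3.5, E[X²]=17.5.
E[X] = 0.53·7.4 + 0.47·3.5 = 5.567.
E[X²] = 0.53·62.16 + 0.47·17.5 = 41.1698.
Var(X) = E[X²] − (E[X])² = 41.1698 − 30.9915 = 10.1783.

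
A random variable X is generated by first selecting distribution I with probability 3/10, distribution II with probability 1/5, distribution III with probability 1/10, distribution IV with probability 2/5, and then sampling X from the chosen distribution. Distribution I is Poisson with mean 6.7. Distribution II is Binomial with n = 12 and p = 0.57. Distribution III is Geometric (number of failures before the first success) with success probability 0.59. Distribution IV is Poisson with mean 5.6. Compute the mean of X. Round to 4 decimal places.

5.6875

Component means — I: 6.7; II: 6.84; III: 0.694915; IV: 5.6.
E[X] = 0.3·6.7 + 0.2·6.84 + 0.1·0.694915 + 0.4·5.6 = 5.68749.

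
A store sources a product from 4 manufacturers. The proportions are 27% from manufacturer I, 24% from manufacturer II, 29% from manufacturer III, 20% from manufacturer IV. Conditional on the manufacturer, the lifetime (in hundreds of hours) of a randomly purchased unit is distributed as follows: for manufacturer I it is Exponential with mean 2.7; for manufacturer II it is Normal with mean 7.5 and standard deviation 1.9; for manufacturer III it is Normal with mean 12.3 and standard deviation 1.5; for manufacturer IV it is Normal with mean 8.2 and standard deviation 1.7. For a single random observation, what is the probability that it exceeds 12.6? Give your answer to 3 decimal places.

Conditional on each manufacturer, P(X > 12.6): I: 0.00940356; II: 0.00363507; III: 0.42074; IV: 0.00482345.
By total probability, P(X > 12.6) = 0.27·0.00940356 + 0.24·0.00363507 + 0.29·0.42074 + 0.2·0.00482345 = 0.126391.

0.126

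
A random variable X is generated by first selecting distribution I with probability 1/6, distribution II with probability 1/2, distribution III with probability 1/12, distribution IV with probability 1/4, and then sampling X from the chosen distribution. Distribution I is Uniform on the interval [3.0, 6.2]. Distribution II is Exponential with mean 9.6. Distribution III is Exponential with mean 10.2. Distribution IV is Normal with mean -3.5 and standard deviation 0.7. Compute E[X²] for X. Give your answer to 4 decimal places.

For each component E[X²] = Var + (mean)², giving I: 22.0133; II: 184.32; III: 208.08; IV: 12.74.
Overall E[X²] = 0.166667·22.0133 + 0.5·184.32 + 0.0833333·208.08 + 0.25·12.74 = 116.354.

116.3539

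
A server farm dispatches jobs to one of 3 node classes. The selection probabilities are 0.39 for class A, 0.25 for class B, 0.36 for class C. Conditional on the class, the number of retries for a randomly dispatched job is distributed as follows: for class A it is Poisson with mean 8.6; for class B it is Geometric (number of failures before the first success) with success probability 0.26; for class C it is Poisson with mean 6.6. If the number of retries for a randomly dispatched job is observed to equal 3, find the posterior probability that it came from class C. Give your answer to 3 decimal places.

0.409

Likelihoods P(X=3 | ·): A: 0.0195169; B: 0.105358; C: 0.0651834.
Posterior ∝ prior × likelihood. Numerator for C: 0.36·0.0651834 = 0.023466.
Normalizing constant: 0.39·0.0195169 + 0.25·0.105358 + 0.36·0.0651834 = 0.0574172.
P(C | observation) = 0.023466 / 0.0574172 = 0.408693.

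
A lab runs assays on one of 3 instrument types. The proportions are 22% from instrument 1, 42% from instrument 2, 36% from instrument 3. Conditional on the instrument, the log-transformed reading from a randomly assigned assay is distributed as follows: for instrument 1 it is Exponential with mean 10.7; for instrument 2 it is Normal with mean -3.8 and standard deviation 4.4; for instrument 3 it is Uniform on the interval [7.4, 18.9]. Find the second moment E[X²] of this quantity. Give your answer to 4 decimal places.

130.7912

For each component E[X²] = Var + (mean)², giving 1: 228.98; 2: 33.8; 3: 183.943.
Overall E[X²] = 0.22·228.98 + 0.42·33.8 + 0.36·183.943 = 130.791.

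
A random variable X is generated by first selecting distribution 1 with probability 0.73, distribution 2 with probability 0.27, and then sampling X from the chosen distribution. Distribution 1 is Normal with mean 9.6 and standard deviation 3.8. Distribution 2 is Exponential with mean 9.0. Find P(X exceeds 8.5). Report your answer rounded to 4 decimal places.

0.5531

Conditional on each component, P(X > 8.5): 1: 0.613891; 2: 0.388896.
By total probability, P(X > 8.5) = 0.73·0.613891 + 0.27·0.388896 = 0.553142.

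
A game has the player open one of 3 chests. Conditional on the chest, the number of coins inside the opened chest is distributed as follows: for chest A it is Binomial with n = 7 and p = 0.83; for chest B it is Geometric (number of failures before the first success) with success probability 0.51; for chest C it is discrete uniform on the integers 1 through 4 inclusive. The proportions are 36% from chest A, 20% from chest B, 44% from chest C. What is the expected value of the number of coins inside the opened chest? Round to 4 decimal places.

Component means — A: 5.81; B: 0.960784; C: 2.5.
E[X] = 0.36·5.81 + 0.2·0.960784 + 0.44·2.5 = 3.38376.

3.3838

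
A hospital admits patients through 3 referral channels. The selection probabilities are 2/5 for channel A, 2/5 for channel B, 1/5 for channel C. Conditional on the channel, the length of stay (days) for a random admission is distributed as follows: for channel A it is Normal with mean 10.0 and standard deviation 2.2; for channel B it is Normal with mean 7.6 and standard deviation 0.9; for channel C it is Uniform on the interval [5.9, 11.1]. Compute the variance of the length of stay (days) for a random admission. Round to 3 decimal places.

Per component, A: μ=10, E[X²]=104.84; B: μ=7.6, E[X²]=58.57; C: μ=8.5, E[X²]=74.5033.
E[X] = 0.4·10 + 0.4·7.6 + 0.2·8.5 = 8.74.
E[X²] = 0.4·104.84 + 0.4·58.57 + 0.2·74.5033 = 80.2647.
Var(X) = E[X²] − (E[X])² = 80.2647 − 76.3876 = 3.87707.

3.877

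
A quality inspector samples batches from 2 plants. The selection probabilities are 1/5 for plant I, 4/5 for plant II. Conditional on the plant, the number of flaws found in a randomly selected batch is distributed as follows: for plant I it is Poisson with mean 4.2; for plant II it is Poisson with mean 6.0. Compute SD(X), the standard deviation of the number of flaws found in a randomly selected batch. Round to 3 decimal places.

2.482

Per component, I: μ=4.2, E[X²]=21.84; II: μ=6, E[X²]=42.
E[X] = 0.2·4.2 + 0.8·6 = 5.64.
E[X²] = 0.2·21.84 + 0.8·42 = 37.968.
Var(X) = E[X²] − (E[X])² = 37.968 − 31.8096 = 6.1584.
SD(X) = √6.1584 = 2.48161.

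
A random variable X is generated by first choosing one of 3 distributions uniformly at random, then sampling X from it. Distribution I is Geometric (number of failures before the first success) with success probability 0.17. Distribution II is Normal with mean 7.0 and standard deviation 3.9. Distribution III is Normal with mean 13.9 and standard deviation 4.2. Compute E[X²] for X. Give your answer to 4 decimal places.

109.2057

For each component E[X²] = Var + (mean)², giving I: 52.5571; II: 64.21; III: 210.85.
Overall E[X²] = 0.333333·52.5571 + 0.333333·64.21 + 0.333333·210.85 = 109.206.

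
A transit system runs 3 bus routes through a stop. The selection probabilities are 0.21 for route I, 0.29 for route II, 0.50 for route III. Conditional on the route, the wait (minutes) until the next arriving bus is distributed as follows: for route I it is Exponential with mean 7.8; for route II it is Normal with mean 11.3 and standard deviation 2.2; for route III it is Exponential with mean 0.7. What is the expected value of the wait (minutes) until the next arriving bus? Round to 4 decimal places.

5.2650

Component means — I: 7.8; II: 11.3; III: 0.7.
E[X] = 0.21·7.8 + 0.29·11.3 + 0.5·0.7 = 5.265.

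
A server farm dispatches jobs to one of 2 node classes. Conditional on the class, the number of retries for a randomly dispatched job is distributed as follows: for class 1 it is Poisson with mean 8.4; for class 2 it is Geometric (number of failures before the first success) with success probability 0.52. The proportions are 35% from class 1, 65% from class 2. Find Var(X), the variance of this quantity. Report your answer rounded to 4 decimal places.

16.8121

Per component, 1: μ=8.4, E[X²]=78.96; 2: μ=0.923077, E[X²]=2.62722.
E[X] = 0.35·8.4 + 0.65·0.923077 = 3.54.
E[X²] = 0.35·78.96 + 0.65·2.62722 = 29.3437.
Var(X) = E[X²] − (E[X])² = 29.3437 − 12.5316 = 16.8121.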